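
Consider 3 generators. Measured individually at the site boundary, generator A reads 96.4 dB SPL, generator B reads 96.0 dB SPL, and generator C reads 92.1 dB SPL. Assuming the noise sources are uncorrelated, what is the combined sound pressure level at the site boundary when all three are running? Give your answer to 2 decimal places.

99.99 dB SPL

Incoherent sources sum as intensities:
L_total = 10·log₁₀(10^(96.4/10) + 10^(96.0/10) + 10^(92.1/10)) = 10·log₁₀(9968000000) = 99.99 dB SPL.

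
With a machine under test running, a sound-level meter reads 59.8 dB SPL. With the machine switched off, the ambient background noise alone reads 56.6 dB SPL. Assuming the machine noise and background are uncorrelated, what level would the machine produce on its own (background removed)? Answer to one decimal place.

Background correction is a power subtraction:
L_src = 10·log₁₀(10^(59.8/10) − 10^(56.6/10)) = 10·log₁₀(497900) = 57.0 dB SPL.

57.0 dB SPL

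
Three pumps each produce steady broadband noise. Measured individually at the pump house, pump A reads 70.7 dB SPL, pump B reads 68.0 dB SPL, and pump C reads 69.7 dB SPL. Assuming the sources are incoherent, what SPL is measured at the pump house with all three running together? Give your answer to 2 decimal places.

74.38 dB SPL

Add the sources as powers (linear), then convert back to dB:
L_total = 10·log₁₀(10^(70.7/10) + 10^(68.0/10) + 10^(69.7/10)) = 10·log₁₀(27390000) = 74.38 dB SPL.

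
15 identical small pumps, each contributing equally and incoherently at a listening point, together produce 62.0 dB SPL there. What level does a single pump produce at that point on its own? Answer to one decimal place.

50.2 dB SPL

15 equal incoherent sources add 10·log₁₀(15) = 11.76 dB over one source.
L_one = 62.0 − 11.76 = 50.2 dB SPL.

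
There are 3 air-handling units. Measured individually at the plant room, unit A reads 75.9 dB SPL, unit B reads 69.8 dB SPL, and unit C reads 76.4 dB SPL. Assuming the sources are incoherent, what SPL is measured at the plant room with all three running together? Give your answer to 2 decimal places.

79.64 dB SPL

Uncorrelated sources add in intensity (power), not in dB.
L_total = 10·log₁₀(10^(75.9/10) + 10^(69.8/10) + 10^(76.4/10)) = 10·log₁₀(92110000) = 79.64 dB SPL.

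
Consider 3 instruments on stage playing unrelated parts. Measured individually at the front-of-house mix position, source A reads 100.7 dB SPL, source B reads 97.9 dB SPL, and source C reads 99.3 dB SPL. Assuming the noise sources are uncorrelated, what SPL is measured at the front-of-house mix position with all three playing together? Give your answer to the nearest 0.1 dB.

104.2 dB SPL

Incoherent sources sum as intensities:
L_total = 10·log₁₀(10^(100.7/10) + 10^(97.9/10) + 10^(99.3/10)) = 10·log₁₀(26426000000) = 104.2 dB SPL.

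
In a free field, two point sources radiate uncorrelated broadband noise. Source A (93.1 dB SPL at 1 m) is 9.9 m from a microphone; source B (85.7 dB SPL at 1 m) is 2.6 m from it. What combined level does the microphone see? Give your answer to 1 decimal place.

At the listener: L_A = 93.1 − 20·log₁₀(9.9) = 73.19 dB; L_B = 85.7 − 20·log₁₀(2.6) = 77.40 dB.
Combined: 10·log₁₀(10^(73.19/10)+10^(77.40/10)) = 78.8 dB SPL.

78.8 dB SPL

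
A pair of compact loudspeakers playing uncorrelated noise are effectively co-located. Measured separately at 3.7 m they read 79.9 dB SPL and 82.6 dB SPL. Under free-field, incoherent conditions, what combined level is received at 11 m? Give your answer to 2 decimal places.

75.00 dB SPL

Combined at 3.7 m: 10·log₁₀(10^(79.9/10)+10^(82.6/10)) = 84.467 dB SPL.
Then apply −20·log₁₀(11/3.7) = -9.464 dB → 75.00 dB SPL.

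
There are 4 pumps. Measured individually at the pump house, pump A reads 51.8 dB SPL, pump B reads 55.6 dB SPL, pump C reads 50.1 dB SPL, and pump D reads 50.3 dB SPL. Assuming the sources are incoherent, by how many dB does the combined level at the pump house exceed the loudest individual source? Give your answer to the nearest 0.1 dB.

3.0 dB

Uncorrelated sources add in intensity (power), not in dB.
L_total = 10·log₁₀(10^(51.8/10) + 10^(55.6/10) + 10^(50.1/10) + 10^(50.3/10)) = 58.60 dB SPL.
Excess over the loudest (55.6 dB): 58.60 − 55.6 = 3.0 dB.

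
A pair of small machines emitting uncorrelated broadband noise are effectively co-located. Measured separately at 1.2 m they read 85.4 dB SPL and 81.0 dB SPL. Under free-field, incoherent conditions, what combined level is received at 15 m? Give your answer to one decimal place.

64.8 dB SPL

Combined at 1.2 m: 10·log₁₀(10^(85.4/10)+10^(81.0/10)) = 86.75 dB SPL.
Then apply −20·log₁₀(15/1.2) = -21.94 dB → 64.8 dB SPL.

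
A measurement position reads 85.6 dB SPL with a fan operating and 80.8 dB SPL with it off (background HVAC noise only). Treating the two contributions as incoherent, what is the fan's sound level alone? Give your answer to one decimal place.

83.9 dB SPL

Background correction is a power subtraction:
L_src = 10·log₁₀(10^(85.6/10) − 10^(80.8/10)) = 10·log₁₀(242900000) = 83.9 dB SPL.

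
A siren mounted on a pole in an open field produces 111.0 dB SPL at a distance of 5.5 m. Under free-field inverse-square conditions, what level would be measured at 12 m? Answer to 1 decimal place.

104.2 dB SPL

Inverse-square spreading gives ΔL = −20·log₁₀(d₂/d₁).
ΔL = −20·log₁₀(12/5.5) = -6.78 dB, so L₂ = 111.0 + (-6.78) = 104.2 dB SPL.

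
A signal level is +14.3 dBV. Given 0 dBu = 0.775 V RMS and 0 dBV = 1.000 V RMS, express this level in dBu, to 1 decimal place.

The offset between the scales is 20·log₁₀(0.775/1.000) = −2.214 dB.
So dBu = +14.3 + 2.214 = +16.5 dBu.

+16.5 dBu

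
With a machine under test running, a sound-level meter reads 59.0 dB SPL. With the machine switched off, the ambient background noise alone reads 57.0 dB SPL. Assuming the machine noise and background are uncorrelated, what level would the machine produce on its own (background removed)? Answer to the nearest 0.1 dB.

Subtract intensities: L_src = 10·log₁₀(10^(L_total/10) − 10^(L_bg/10)).
L_src = 10·log₁₀(10^(59.0/10) − 10^(57.0/10)) = 10·log₁₀(293100) = 54.7 dB SPL.

54.7 dB SPL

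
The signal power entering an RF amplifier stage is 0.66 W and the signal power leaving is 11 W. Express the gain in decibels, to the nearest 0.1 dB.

For a power ratio, dB = 10·log₁₀(P₂/P₁).
10·log₁₀(11/0.66) = 10·log₁₀(16.67) = 12.2 dB.

12.2 dB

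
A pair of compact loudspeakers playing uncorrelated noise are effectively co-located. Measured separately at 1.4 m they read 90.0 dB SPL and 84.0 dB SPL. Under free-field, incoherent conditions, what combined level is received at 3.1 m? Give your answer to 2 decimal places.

Combined at 1.4 m: 10·log₁₀(10^(90.0/10)+10^(84.0/10)) = 90.973 dB SPL.
Then apply −20·log₁₀(3.1/1.4) = -6.905 dB → 84.07 dB SPL.

84.07 dB SPL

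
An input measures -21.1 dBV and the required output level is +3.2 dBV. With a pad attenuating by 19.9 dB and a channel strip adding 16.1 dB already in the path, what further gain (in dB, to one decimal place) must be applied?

The required make-up gain is the shortfall in the dB sum.
G = +3.2 − (-21.1) + 19.9 − 16.1 = 28.1 dB.

28.1 dB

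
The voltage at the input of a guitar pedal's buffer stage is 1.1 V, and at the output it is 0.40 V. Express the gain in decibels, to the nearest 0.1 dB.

Voltage ratio → dB uses the 20·log₁₀ form:
20·log₁₀(0.40/1.1) = 20·log₁₀(0.3636) = -8.8 dB.

-8.8 dB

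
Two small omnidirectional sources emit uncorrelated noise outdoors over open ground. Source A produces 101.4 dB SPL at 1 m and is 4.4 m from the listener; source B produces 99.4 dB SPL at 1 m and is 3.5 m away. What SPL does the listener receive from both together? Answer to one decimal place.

At the listener: L_A = 101.4 − 20·log₁₀(4.4) = 88.53 dB; L_B = 99.4 − 20·log₁₀(3.5) = 88.52 dB.
Combined: 10·log₁₀(10^(88.53/10)+10^(88.52/10)) = 91.5 dB SPL.

91.5 dB SPL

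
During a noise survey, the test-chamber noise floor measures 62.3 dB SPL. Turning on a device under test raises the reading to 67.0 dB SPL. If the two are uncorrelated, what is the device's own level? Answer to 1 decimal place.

Background correction is a power subtraction:
L_src = 10·log₁₀(10^(67.0/10) − 10^(62.3/10)) = 10·log₁₀(3314000) = 65.2 dB SPL.

65.2 dB SPL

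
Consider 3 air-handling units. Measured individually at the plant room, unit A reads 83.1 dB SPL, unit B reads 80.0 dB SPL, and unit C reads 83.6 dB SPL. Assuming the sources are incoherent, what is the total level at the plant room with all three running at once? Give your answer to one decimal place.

87.3 dB SPL

Incoherent sources sum as intensities:
L_total = 10·log₁₀(10^(83.1/10) + 10^(80.0/10) + 10^(83.6/10)) = 10·log₁₀(533300000) = 87.3 dB SPL.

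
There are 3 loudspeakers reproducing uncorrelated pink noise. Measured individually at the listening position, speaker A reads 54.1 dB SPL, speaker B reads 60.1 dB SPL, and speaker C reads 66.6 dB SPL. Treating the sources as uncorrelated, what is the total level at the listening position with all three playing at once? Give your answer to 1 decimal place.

67.7 dB SPL

Uncorrelated sources add in intensity (power), not in dB.
L_total = 10·log₁₀(10^(54.1/10) + 10^(60.1/10) + 10^(66.6/10)) = 10·log₁₀(5851000) = 67.7 dB SPL.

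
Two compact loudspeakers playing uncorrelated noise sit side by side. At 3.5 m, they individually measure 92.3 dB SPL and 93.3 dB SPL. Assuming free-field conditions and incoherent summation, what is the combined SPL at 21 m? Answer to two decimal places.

Combined at 3.5 m: 10·log₁₀(10^(92.3/10)+10^(93.3/10)) = 95.839 dB SPL.
Then apply −20·log₁₀(21/3.5) = -15.563 dB → 80.28 dB SPL.

80.28 dB SPL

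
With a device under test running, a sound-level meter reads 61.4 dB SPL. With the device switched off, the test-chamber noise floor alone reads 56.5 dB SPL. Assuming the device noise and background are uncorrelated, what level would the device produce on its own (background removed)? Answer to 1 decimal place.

59.7 dB SPL

Subtract intensities: L_src = 10·log₁₀(10^(L_total/10) − 10^(L_bg/10)).
L_src = 10·log₁₀(10^(61.4/10) − 10^(56.5/10)) = 10·log₁₀(933700) = 59.7 dB SPL.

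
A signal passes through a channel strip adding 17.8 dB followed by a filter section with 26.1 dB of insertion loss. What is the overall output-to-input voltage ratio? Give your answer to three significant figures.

Net gain = 17.8 + (−26.1) = -8.3 dB.
Voltage ratio = 10^(-8.3/20) = 0.385.

0.385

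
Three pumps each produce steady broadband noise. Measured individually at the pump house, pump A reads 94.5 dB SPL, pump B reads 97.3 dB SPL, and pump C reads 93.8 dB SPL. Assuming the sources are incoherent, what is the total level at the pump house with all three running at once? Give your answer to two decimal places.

Uncorrelated sources add in intensity (power), not in dB.
L_total = 10·log₁₀(10^(94.5/10) + 10^(97.3/10) + 10^(93.8/10)) = 10·log₁₀(10588000000) = 100.25 dB SPL.

100.25 dB SPL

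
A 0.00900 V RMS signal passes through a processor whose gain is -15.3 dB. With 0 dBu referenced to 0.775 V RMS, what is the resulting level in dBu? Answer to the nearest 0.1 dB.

-54.0 dBu

Input level: 20·log₁₀(0.00900/0.775) = -38.70 dBu.
Output: -38.70 − 15.3 = -54.0 dBu.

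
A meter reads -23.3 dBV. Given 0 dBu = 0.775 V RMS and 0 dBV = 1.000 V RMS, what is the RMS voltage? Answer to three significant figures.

V = 1.000 V × 10^(-23.3/20).
= 1.000 × 0.06839 = 0.0684 V.

0.0684 V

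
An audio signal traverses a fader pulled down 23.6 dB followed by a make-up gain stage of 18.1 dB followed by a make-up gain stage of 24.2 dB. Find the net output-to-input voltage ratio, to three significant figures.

8.61

Net gain = (−23.6) + 18.1 + 24.2 = 18.7 dB.
Voltage ratio = 10^(18.7/20) = 8.61.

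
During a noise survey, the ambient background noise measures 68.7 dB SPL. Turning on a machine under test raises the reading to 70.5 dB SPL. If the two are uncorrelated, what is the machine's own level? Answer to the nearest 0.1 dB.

Remove the background by subtracting linear intensities:
L_src = 10·log₁₀(10^(70.5/10) − 10^(68.7/10)) = 10·log₁₀(3807000) = 65.8 dB SPL.

65.8 dB SPL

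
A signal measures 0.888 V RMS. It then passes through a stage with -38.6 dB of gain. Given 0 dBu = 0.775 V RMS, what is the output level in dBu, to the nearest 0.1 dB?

-37.4 dBu

Input level: 20·log₁₀(0.888/0.775) = 1.18 dBu.
Output: 1.18 − 38.6 = -37.4 dBu.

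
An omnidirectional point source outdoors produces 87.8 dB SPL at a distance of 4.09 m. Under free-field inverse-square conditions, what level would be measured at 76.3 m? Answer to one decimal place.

Free-field point source: level drops by 20·log₁₀ of the distance ratio.
ΔL = −20·log₁₀(76.3/4.09) = -25.42 dB, so L₂ = 87.8 + (-25.42) = 62.4 dB SPL.

62.4 dB SPL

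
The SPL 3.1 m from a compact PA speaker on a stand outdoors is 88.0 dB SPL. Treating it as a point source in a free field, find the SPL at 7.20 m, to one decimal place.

80.7 dB SPL

Inverse-square spreading gives ΔL = −20·log₁₀(d₂/d₁).
ΔL = −20·log₁₀(7.20/3.1) = -7.32 dB, so L₂ = 88.0 + (-7.32) = 80.7 dB SPL.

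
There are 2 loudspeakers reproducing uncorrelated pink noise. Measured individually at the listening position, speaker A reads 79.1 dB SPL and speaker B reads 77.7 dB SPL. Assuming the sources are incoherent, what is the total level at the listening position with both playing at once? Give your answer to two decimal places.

Add the sources as powers (linear), then convert back to dB:
L_total = 10·log₁₀(10^(79.1/10) + 10^(77.7/10)) = 10·log₁₀(140200000) = 81.47 dB SPL.

81.47 dB SPL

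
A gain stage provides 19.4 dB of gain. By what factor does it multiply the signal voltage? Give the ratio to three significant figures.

9.33

Voltage ratio = 10^(dB/20).
10^(19.4/20) = 10^(0.9700) = 9.33.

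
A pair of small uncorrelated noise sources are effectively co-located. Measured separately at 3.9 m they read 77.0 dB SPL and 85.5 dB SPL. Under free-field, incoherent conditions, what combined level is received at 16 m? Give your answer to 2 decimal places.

73.81 dB SPL

Combined at 3.9 m: 10·log₁₀(10^(77.0/10)+10^(85.5/10)) = 86.074 dB SPL.
Then apply −20·log₁₀(16/3.9) = -12.261 dB → 73.81 dB SPL.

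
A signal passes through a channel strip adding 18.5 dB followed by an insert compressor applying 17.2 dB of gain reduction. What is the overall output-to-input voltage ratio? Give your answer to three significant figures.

Net gain = 18.5 + (−17.2) = 1.3 dB.
Voltage ratio = 10^(1.3/20) = 1.16.

1.16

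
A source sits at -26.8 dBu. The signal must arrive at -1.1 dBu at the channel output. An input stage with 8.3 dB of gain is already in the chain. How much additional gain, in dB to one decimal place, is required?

17.4 dB

The required make-up gain is the shortfall in the dB sum.
G = -1.1 − (-26.8) − 8.3 = 17.4 dB.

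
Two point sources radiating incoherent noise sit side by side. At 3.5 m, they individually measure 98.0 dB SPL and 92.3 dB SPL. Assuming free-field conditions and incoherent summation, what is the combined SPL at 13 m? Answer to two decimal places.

Combined at 3.5 m: 10·log₁₀(10^(98.0/10)+10^(92.3/10)) = 99.035 dB SPL.
Then apply −20·log₁₀(13/3.5) = -11.398 dB → 87.64 dB SPL.

87.64 dB SPL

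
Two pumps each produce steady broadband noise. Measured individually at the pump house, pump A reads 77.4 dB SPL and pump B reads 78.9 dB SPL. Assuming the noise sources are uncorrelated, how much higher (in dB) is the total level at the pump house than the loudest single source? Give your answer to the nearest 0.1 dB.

Uncorrelated sources add in intensity (power), not in dB.
L_total = 10·log₁₀(10^(77.4/10) + 10^(78.9/10)) = 81.22 dB SPL.
Excess over the loudest (78.9 dB): 81.22 − 78.9 = 2.3 dB.

2.3 dB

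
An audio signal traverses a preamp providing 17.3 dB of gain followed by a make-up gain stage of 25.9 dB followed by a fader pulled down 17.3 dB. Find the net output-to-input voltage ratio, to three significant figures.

Net gain = 17.3 + 25.9 + (−17.3) = 25.9 dB.
Voltage ratio = 10^(25.9/20) = 19.7.

19.7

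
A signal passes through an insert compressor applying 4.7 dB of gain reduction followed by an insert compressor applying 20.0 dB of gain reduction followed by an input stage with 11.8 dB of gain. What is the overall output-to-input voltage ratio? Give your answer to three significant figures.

Net gain = (−4.7) + (−20.0) + 11.8 = -12.9 dB.
Voltage ratio = 10^(-12.9/20) = 0.226.

0.226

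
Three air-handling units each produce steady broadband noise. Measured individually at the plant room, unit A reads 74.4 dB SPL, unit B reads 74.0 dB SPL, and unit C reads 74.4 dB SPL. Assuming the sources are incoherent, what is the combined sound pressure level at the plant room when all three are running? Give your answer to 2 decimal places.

79.04 dB SPL

Incoherent sources sum as intensities:
L_total = 10·log₁₀(10^(74.4/10) + 10^(74.0/10) + 10^(74.4/10)) = 10·log₁₀(80200000) = 79.04 dB SPL.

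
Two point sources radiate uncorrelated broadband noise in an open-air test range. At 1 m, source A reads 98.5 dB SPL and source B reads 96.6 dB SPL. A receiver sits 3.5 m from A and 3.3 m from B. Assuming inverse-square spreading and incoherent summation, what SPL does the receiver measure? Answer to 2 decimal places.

At the listener: L_A = 98.5 − 20·log₁₀(3.5) = 87.619 dB; L_B = 96.6 − 20·log₁₀(3.3) = 86.230 dB.
Combined: 10·log₁₀(10^(87.619/10)+10^(86.230/10)) = 89.99 dB SPL.

89.99 dB SPL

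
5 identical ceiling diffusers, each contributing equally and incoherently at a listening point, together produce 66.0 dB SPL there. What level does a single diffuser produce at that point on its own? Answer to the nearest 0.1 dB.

5 equal incoherent sources add 10·log₁₀(5) = 6.99 dB over one source.
L_one = 66.0 − 6.99 = 59.0 dB SPL.

59.0 dB SPL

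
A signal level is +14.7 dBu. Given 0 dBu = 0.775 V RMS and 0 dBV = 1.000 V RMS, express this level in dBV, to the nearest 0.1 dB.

+12.5 dBV

The offset between the scales is 20·log₁₀(0.775/1.000) = −2.214 dB.
So dBV = +14.7 − 2.214 = +12.5 dBV.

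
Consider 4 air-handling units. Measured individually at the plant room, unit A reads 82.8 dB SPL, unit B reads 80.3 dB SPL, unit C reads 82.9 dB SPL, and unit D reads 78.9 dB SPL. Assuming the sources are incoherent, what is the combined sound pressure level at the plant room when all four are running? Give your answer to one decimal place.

Incoherent sources sum as intensities:
L_total = 10·log₁₀(10^(82.8/10) + 10^(80.3/10) + 10^(82.9/10) + 10^(78.9/10)) = 10·log₁₀(570300000) = 87.6 dB SPL.

87.6 dB SPL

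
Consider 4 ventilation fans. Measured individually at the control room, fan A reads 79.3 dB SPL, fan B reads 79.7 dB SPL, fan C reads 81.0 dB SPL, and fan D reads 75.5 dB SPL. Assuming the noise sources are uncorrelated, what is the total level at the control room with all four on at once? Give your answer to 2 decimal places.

Uncorrelated sources add in intensity (power), not in dB.
L_total = 10·log₁₀(10^(79.3/10) + 10^(79.7/10) + 10^(81.0/10) + 10^(75.5/10)) = 10·log₁₀(339800000) = 85.31 dB SPL.

85.31 dB SPL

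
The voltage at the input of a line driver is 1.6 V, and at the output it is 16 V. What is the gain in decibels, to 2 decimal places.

20.00 dB

Voltage ratio → dB uses the 20·log₁₀ form:
20·log₁₀(16/1.6) = 20·log₁₀(10.00) = 20.00 dB.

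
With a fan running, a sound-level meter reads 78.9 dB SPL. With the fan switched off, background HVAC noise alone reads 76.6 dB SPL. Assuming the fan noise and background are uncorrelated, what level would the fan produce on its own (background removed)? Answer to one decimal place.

75.0 dB SPL

Subtract intensities: L_src = 10·log₁₀(10^(L_total/10) − 10^(L_bg/10)).
L_src = 10·log₁₀(10^(78.9/10) − 10^(76.6/10)) = 10·log₁₀(31920000) = 75.0 dB SPL.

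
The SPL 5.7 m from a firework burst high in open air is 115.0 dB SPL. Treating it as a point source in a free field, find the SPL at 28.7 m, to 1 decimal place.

For a point source in a free field, ΔL = −20·log₁₀(d₂/d₁).
ΔL = −20·log₁₀(28.7/5.7) = -14.04 dB, so L₂ = 115.0 + (-14.04) = 101.0 dB SPL.

101.0 dB SPL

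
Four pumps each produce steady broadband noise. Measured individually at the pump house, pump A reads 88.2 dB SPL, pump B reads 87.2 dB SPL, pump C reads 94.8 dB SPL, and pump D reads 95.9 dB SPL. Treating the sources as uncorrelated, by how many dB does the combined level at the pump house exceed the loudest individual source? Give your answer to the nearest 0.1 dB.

Incoherent sources sum as intensities:
L_total = 10·log₁₀(10^(88.2/10) + 10^(87.2/10) + 10^(94.8/10) + 10^(95.9/10)) = 99.08 dB SPL.
Excess over the loudest (95.9 dB): 99.08 − 95.9 = 3.2 dB.

3.2 dB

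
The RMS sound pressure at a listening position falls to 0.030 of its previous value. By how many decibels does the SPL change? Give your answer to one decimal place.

Sound pressure is an amplitude quantity: ΔL = 20·log₁₀(p₂/p₁).
20·log₁₀(0.030) = -30.5 dB.

-30.5 dB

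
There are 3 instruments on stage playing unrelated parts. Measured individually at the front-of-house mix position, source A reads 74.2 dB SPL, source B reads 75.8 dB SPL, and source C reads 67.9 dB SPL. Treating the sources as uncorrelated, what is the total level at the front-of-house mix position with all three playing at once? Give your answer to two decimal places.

Add the sources as powers (linear), then convert back to dB:
L_total = 10·log₁₀(10^(74.2/10) + 10^(75.8/10) + 10^(67.9/10)) = 10·log₁₀(70490000) = 78.48 dB SPL.

78.48 dB SPL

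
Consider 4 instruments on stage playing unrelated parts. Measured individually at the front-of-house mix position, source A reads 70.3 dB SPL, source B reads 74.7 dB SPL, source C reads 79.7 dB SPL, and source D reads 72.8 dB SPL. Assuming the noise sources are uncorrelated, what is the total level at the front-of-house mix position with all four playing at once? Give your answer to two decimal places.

Incoherent sources sum as intensities:
L_total = 10·log₁₀(10^(70.3/10) + 10^(74.7/10) + 10^(79.7/10) + 10^(72.8/10)) = 10·log₁₀(152600000) = 81.84 dB SPL.

81.84 dB SPL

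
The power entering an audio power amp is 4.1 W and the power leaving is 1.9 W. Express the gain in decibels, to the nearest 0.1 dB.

-3.3 dB

Power ratio → dB uses the 10·log₁₀ form:
10·log₁₀(1.9/4.1) = 10·log₁₀(0.4634) = -3.3 dB.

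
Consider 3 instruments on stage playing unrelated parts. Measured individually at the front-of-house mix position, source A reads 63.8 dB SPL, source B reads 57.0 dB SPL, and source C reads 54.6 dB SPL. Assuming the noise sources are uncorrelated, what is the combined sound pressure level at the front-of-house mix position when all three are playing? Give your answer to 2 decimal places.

Uncorrelated sources add in intensity (power), not in dB.
L_total = 10·log₁₀(10^(63.8/10) + 10^(57.0/10) + 10^(54.6/10)) = 10·log₁₀(3188000) = 65.04 dB SPL.

65.04 dB SPL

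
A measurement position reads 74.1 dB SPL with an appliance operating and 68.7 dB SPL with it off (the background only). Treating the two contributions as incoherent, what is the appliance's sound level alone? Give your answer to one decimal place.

Background correction is a power subtraction:
L_src = 10·log₁₀(10^(74.1/10) − 10^(68.7/10)) = 10·log₁₀(18290000) = 72.6 dB SPL.

72.6 dB SPL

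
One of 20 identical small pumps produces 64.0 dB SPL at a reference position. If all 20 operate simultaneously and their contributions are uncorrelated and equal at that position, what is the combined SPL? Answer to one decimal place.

77.0 dB SPL

20 equal incoherent sources raise the level by 10·log₁₀(20) = 13.01 dB.
L_total = 64.0 + 13.01 = 77.0 dB SPL.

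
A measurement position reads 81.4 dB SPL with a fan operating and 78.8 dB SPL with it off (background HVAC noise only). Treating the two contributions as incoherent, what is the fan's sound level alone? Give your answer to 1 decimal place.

77.9 dB SPL

Background correction is a power subtraction:
L_src = 10·log₁₀(10^(81.4/10) − 10^(78.8/10)) = 10·log₁₀(62180000) = 77.9 dB SPL.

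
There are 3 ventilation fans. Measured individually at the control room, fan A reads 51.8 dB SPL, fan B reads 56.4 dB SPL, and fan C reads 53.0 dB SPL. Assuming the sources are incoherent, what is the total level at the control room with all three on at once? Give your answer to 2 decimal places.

58.96 dB SPL

Uncorrelated sources add in intensity (power), not in dB.
L_total = 10·log₁₀(10^(51.8/10) + 10^(56.4/10) + 10^(53.0/10)) = 10·log₁₀(787400) = 58.96 dB SPL.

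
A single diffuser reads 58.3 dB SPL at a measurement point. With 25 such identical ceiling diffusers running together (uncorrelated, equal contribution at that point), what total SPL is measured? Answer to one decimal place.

25 equal incoherent sources raise the level by 10·log₁₀(25) = 13.98 dB.
L_total = 58.3 + 13.98 = 72.3 dB SPL.

72.3 dB SPL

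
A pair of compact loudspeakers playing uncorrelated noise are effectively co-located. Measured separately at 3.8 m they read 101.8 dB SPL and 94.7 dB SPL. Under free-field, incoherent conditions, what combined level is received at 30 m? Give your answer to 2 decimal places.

Combined at 3.8 m: 10·log₁₀(10^(101.8/10)+10^(94.7/10)) = 102.574 dB SPL.
Then apply −20·log₁₀(30/3.8) = -17.947 dB → 84.63 dB SPL.

84.63 dB SPL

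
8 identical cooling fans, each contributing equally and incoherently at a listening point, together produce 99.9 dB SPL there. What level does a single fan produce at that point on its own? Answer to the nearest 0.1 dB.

8 equal incoherent sources add 10·log₁₀(8) = 9.03 dB over one source.
L_one = 99.9 − 9.03 = 90.9 dB SPL.

90.9 dB SPL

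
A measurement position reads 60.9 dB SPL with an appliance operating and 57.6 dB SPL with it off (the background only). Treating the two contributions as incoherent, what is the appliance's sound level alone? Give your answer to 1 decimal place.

58.2 dB SPL

Subtract intensities: L_src = 10·log₁₀(10^(L_total/10) − 10^(L_bg/10)).
L_src = 10·log₁₀(10^(60.9/10) − 10^(57.6/10)) = 10·log₁₀(654800) = 58.2 dB SPL.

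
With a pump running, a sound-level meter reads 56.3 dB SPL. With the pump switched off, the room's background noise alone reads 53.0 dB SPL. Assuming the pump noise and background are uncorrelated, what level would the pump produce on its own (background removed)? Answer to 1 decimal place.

Subtract intensities: L_src = 10·log₁₀(10^(L_total/10) − 10^(L_bg/10)).
L_src = 10·log₁₀(10^(56.3/10) − 10^(53.0/10)) = 10·log₁₀(227100) = 53.6 dB SPL.

53.6 dB SPL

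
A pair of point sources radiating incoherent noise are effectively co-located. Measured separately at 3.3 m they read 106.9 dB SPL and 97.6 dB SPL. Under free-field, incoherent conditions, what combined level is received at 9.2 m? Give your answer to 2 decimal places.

Combined at 3.3 m: 10·log₁₀(10^(106.9/10)+10^(97.6/10)) = 107.382 dB SPL.
Then apply −20·log₁₀(9.2/3.3) = -8.905 dB → 98.48 dB SPL.

98.48 dB SPL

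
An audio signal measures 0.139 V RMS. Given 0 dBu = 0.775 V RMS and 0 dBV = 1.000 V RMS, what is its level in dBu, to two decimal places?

-14.93 dBu

dBu = 20·log₁₀(V / 0.775 V).
20·log₁₀(0.139/0.775) = -14.93 dBu.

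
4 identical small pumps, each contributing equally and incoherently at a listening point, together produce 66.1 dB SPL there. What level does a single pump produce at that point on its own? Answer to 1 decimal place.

4 equal incoherent sources add 10·log₁₀(4) = 6.02 dB over one source.
L_one = 66.1 − 6.02 = 60.1 dB SPL.

60.1 dB SPL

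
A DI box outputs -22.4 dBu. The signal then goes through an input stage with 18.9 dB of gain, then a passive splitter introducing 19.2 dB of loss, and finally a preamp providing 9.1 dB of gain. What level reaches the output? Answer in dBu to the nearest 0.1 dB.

-13.6 dBu

Gain stages sum in dB:
-22.4 + 18.9 − 19.2 + 9.1 = -13.6 dBu.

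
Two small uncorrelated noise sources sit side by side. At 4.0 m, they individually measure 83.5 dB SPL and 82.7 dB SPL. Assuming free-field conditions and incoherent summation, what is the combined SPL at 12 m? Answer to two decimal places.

Combined at 4.0 m: 10·log₁₀(10^(83.5/10)+10^(82.7/10)) = 86.129 dB SPL.
Then apply −20·log₁₀(12/4.0) = -9.542 dB → 76.59 dB SPL.

76.59 dB SPL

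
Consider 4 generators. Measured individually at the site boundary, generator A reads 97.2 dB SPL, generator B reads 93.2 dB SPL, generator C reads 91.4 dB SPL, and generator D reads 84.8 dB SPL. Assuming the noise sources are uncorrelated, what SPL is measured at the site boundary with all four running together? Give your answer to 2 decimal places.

99.55 dB SPL

Add the sources as powers (linear), then convert back to dB:
L_total = 10·log₁₀(10^(97.2/10) + 10^(93.2/10) + 10^(91.4/10) + 10^(84.8/10)) = 10·log₁₀(9020000000) = 99.55 dB SPL.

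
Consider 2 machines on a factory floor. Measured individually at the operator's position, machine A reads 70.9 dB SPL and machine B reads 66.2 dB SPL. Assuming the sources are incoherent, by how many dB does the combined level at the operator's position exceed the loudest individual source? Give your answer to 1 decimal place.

Uncorrelated sources add in intensity (power), not in dB.
L_total = 10·log₁₀(10^(70.9/10) + 10^(66.2/10)) = 72.17 dB SPL.
Excess over the loudest (70.9 dB): 72.17 − 70.9 = 1.3 dB.

1.3 dB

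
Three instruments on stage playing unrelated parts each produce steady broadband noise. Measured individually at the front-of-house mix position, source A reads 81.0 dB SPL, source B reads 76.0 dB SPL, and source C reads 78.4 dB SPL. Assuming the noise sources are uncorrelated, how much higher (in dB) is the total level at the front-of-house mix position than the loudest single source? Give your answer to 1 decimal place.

Add the sources as powers (linear), then convert back to dB:
L_total = 10·log₁₀(10^(81.0/10) + 10^(76.0/10) + 10^(78.4/10)) = 83.71 dB SPL.
Excess over the loudest (81.0 dB): 83.71 − 81.0 = 2.7 dB.

2.7 dB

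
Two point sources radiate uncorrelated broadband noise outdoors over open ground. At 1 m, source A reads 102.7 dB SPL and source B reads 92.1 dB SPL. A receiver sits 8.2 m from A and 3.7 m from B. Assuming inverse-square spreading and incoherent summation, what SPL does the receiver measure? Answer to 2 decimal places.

85.97 dB SPL

At the listener: L_A = 102.7 − 20·log₁₀(8.2) = 84.424 dB; L_B = 92.1 − 20·log₁₀(3.7) = 80.736 dB.
Combined: 10·log₁₀(10^(84.424/10)+10^(80.736/10)) = 85.97 dB SPL.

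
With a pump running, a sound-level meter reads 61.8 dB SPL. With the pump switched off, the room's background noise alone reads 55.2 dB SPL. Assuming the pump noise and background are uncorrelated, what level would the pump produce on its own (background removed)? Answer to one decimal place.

60.7 dB SPL

Subtract intensities: L_src = 10·log₁₀(10^(L_total/10) − 10^(L_bg/10)).
L_src = 10·log₁₀(10^(61.8/10) − 10^(55.2/10)) = 10·log₁₀(1182000) = 60.7 dB SPL.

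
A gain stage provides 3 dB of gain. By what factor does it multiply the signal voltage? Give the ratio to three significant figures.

Voltage ratio = 10^(dB/20).
10^(3/20) = 10^(0.1500) = 1.41.

1.41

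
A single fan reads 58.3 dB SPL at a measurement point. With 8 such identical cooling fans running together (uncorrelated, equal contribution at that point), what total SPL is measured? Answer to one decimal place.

8 equal incoherent sources raise the level by 10·log₁₀(8) = 9.03 dB.
L_total = 58.3 + 9.03 = 67.3 dB SPL.

67.3 dB SPL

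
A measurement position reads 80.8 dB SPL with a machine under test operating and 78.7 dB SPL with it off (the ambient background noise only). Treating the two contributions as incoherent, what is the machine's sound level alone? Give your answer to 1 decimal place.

76.6 dB SPL

Remove the background by subtracting linear intensities:
L_src = 10·log₁₀(10^(80.8/10) − 10^(78.7/10)) = 10·log₁₀(46100000) = 76.6 dB SPL.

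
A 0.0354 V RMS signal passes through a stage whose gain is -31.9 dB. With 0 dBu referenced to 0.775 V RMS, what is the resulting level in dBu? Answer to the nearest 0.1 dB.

-58.7 dBu

Input level: 20·log₁₀(0.0354/0.775) = -26.81 dBu.
Output: -26.81 − 31.9 = -58.7 dBu.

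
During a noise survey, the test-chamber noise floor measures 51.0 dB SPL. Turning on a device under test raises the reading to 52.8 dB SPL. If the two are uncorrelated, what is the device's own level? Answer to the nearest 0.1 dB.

Subtract intensities: L_src = 10·log₁₀(10^(L_total/10) − 10^(L_bg/10)).
L_src = 10·log₁₀(10^(52.8/10) − 10^(51.0/10)) = 10·log₁₀(64650) = 48.1 dB SPL.

48.1 dB SPL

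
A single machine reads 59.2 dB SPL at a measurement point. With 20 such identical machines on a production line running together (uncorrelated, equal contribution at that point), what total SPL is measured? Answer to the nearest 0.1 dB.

20 equal incoherent sources raise the level by 10·log₁₀(20) = 13.01 dB.
L_total = 59.2 + 13.01 = 72.2 dB SPL.

72.2 dB SPL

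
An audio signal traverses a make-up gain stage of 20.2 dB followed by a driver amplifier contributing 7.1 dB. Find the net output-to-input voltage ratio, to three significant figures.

Net gain = 20.2 + 7.1 = 27.3 dB.
Voltage ratio = 10^(27.3/20) = 23.2.

23.2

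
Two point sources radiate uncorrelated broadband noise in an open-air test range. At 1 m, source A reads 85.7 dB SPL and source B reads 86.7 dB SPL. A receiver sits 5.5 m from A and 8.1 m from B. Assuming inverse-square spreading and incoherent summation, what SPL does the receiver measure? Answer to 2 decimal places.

72.88 dB SPL

At the listener: L_A = 85.7 − 20·log₁₀(5.5) = 70.893 dB; L_B = 86.7 − 20·log₁₀(8.1) = 68.530 dB.
Combined: 10·log₁₀(10^(70.893/10)+10^(68.530/10)) = 72.88 dB SPL.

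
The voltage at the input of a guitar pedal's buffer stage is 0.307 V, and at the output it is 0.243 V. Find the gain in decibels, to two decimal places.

For a voltage ratio, dB = 20·log₁₀(V₂/V₁).
20·log₁₀(0.243/0.307) = 20·log₁₀(0.7915) = -2.03 dB.

-2.03 dB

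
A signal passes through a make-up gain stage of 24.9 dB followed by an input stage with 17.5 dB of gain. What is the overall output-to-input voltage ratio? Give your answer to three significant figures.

132

Net gain = 24.9 + 17.5 = 42.4 dB.
Voltage ratio = 10^(42.4/20) = 132.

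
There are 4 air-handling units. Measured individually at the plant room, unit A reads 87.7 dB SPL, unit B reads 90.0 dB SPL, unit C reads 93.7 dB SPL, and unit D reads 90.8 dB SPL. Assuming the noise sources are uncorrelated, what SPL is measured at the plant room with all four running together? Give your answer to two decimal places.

Add the sources as powers (linear), then convert back to dB:
L_total = 10·log₁₀(10^(87.7/10) + 10^(90.0/10) + 10^(93.7/10) + 10^(90.8/10)) = 10·log₁₀(5135000000) = 97.11 dB SPL.

97.11 dB SPL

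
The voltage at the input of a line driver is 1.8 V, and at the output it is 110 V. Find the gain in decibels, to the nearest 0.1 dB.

Voltage ratio → dB uses the 20·log₁₀ form:
20·log₁₀(110/1.8) = 20·log₁₀(61.11) = 35.7 dB.

35.7 dB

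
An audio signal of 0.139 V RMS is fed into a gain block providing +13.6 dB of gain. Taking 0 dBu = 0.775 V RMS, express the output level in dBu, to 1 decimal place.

-1.3 dBu

Input level: 20·log₁₀(0.139/0.775) = -14.93 dBu.
Output: -14.93 + 13.6 = -1.3 dBu.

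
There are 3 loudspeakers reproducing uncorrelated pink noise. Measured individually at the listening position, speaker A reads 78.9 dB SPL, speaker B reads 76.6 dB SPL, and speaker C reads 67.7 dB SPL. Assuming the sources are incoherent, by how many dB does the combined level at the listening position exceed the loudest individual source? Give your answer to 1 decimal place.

2.2 dB

Add the sources as powers (linear), then convert back to dB:
L_total = 10·log₁₀(10^(78.9/10) + 10^(76.6/10) + 10^(67.7/10)) = 81.11 dB SPL.
Excess over the loudest (78.9 dB): 81.11 − 78.9 = 2.2 dB.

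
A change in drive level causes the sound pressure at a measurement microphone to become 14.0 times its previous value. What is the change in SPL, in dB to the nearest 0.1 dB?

22.9 dB

SPL change from a pressure ratio uses the 20·log₁₀ form:
20·log₁₀(14.0) = 22.9 dB.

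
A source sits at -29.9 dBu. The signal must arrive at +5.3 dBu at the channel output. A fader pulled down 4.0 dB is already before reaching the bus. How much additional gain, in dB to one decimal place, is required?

39.2 dB

The required make-up gain is the shortfall in the dB sum.
G = +5.3 − (-29.9) + 4.0 = 39.2 dB.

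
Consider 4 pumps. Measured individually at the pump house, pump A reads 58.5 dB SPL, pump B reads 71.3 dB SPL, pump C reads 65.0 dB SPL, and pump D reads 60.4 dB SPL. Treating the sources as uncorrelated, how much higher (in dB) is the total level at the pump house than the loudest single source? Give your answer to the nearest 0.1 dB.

1.4 dB

Incoherent sources sum as intensities:
L_total = 10·log₁₀(10^(58.5/10) + 10^(71.3/10) + 10^(65.0/10) + 10^(60.4/10)) = 72.66 dB SPL.
Excess over the loudest (71.3 dB): 72.66 − 71.3 = 1.4 dB.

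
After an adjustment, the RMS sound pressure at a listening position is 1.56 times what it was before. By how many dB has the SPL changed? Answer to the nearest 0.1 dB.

3.9 dB

Sound pressure is an amplitude quantity: ΔL = 20·log₁₀(p₂/p₁).
20·log₁₀(1.56) = 3.9 dB.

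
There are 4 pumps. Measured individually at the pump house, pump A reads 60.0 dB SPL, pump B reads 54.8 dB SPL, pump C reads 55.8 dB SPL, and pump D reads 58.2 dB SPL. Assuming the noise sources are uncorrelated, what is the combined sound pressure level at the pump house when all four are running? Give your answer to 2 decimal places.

63.70 dB SPL

Incoherent sources sum as intensities:
L_total = 10·log₁₀(10^(60.0/10) + 10^(54.8/10) + 10^(55.8/10) + 10^(58.2/10)) = 10·log₁₀(2343000) = 63.70 dB SPL.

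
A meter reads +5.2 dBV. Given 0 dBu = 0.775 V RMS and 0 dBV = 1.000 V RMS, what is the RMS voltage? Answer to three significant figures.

1.82 V

V = 1.000 V × 10^(+5.2/20).
= 1.000 × 1.820 = 1.82 V.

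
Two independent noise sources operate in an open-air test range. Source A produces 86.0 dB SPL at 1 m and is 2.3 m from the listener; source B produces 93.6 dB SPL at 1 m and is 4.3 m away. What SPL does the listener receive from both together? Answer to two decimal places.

At the listener: L_A = 86.0 − 20·log₁₀(2.3) = 78.765 dB; L_B = 93.6 − 20·log₁₀(4.3) = 80.931 dB.
Combined: 10·log₁₀(10^(78.765/10)+10^(80.931/10)) = 82.99 dB SPL.

82.99 dB SPL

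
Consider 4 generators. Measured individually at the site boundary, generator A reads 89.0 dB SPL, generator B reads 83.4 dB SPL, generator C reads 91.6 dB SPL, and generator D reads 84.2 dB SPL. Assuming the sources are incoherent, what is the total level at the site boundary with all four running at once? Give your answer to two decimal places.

Incoherent sources sum as intensities:
L_total = 10·log₁₀(10^(89.0/10) + 10^(83.4/10) + 10^(91.6/10) + 10^(84.2/10)) = 10·log₁₀(2722000000) = 94.35 dB SPL.

94.35 dB SPL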